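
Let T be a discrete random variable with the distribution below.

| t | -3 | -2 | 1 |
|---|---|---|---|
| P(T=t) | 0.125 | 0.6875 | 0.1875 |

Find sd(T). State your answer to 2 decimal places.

1.27

E[T] = (-3)(0.125) + (-2)(0.6875) + (1)(0.1875) = -1.5625
E[T²] = (-3)²(0.125) + (-2)²(0.6875) + (1)²(0.1875) = 4.0625
var(T) = E[T²] − (E[T])² = 4.0625 − (-1.5625)² = 1.62109375
sd(T) = √1.62109375 ≈ 1.27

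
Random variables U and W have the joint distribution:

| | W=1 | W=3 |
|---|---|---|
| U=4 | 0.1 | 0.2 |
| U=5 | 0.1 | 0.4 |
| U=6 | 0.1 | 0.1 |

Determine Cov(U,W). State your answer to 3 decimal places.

E[U] = 4.9,  E[W] = 2.4
E[UW] = 11.7
Cov(U,W) = E[UW] − E[U]E[W] = 11.7 − (4.9)(2.4) = -0.06

-0.060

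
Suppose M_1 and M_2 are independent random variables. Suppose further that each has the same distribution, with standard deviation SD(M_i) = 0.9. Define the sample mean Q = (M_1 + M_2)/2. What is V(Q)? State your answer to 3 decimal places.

0.405

V(M_i) = (0.9)² = 0.81
By independence, V(Q) = (0.5)²V(M_1) + (0.5)²V(M_2)
= (0.5)²·0.81 + (0.5)²·0.81 = 0.405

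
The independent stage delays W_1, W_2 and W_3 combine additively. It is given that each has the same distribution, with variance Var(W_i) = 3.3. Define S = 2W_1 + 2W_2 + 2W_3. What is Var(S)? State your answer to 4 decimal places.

39.6000

By independence, Var(S) = (2)²Var(W_1) + (2)²Var(W_2) + (2)²Var(W_3)
= (2)²·3.3 + (2)²·3.3 + (2)²·3.3 = 39.6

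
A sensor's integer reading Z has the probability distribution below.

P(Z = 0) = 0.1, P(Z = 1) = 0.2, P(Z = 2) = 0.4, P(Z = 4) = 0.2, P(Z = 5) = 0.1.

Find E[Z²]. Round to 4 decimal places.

7.5000

E[Z²] = (0)²(0.1) + (1)²(0.2) + (2)²(0.4) + (4)²(0.2) + (5)²(0.1) = 7.5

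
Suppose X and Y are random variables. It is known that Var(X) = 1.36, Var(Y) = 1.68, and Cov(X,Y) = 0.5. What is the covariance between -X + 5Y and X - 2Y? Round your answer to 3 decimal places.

-14.660

Cov(-X + 5Y, X - 2Y) = (-1)(1)Var(X) + (5)(-2)Var(Y) + [(-1)(-2) + (5)(1)]Cov(X,Y)
= -1·1.36 + -10·1.68 + 7·0.5 = -14.66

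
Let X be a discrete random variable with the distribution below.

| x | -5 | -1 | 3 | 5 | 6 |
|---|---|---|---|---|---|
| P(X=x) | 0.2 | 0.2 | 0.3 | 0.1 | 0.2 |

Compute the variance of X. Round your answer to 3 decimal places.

E[X] = (-5)(0.2) + (-1)(0.2) + (3)(0.3) + (5)(0.1) + (6)(0.2) = 1.4
E[X²] = (-5)²(0.2) + (-1)²(0.2) + (3)²(0.3) + (5)²(0.1) + (6)²(0.2) = 17.6
var(X) = E[X²] − (E[X])² = 17.6 − (1.4)² = 15.64

15.640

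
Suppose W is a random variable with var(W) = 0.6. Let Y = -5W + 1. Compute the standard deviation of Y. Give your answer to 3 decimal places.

var(-5W + 1) = (-5)²·0.6 = 15
sd(Y) = √15 ≈ 3.873

3.873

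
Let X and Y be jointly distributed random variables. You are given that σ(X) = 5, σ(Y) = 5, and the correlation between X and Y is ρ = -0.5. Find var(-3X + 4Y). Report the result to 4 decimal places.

925.0000

var(X) = (5)² = 25;  var(Y) = (5)² = 25
cov(X,Y) = ρ·σ(X)·σ(Y) = -0.5·5·5 = -12.5
var(-3X + 4Y) = (-3)²·var(X) + (4)²·var(Y) + 2·(-3)·(4)·cov(X,Y)
= 9·25 + 16·25 + -24·-12.5 = 925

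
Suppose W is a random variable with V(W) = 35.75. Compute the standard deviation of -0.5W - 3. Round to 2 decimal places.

V(-0.5W - 3) = (-0.5)²·35.75 = 8.9375
SD(-0.5W - 3) = √8.9375 ≈ 2.99

2.99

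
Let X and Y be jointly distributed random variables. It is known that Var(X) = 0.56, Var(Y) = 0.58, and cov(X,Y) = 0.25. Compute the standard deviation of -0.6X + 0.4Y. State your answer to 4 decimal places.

Var(-0.6X + 0.4Y) = (-0.6)²·Var(X) + (0.4)²·Var(Y) + 2·(-0.6)·(0.4)·cov(X,Y)
= 0.36·0.56 + 0.16·0.58 + -0.48·0.25 = 0.1744
sd(-0.6X + 0.4Y) = √0.1744 ≈ 0.4176

0.4176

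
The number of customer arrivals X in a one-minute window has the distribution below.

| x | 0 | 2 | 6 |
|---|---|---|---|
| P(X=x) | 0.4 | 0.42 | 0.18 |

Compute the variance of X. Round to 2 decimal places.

E[X] = (0)(0.4) + (2)(0.42) + (6)(0.18) = 1.92
E[X²] = (0)²(0.4) + (2)²(0.42) + (6)²(0.18) = 8.16
Var(X) = E[X²] − (E[X])² = 8.16 − (1.92)² = 4.4736

4.47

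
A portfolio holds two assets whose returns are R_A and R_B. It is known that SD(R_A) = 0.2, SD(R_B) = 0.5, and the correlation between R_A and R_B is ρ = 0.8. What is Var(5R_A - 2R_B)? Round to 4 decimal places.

0.4000

Var(R_A) = (0.2)² = 0.04;  Var(R_B) = (0.5)² = 0.25
cov(R_A,R_B) = ρ·SD(R_A)·SD(R_B) = 0.8·0.2·0.5 = 0.08
Var(5R_A - 2R_B) = (5)²·Var(R_A) + (-2)²·Var(R_B) + 2·(5)·(-2)·cov(R_A,R_B)
= 25·0.04 + 4·0.25 + -20·0.08 = 0.4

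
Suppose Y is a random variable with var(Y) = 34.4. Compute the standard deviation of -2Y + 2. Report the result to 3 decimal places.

var(-2Y + 2) = (-2)²·34.4 = 137.6
σ(-2Y + 2) = √137.6 ≈ 11.730

11.730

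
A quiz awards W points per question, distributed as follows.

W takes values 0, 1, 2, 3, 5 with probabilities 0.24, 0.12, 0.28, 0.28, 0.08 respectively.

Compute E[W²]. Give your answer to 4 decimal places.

5.7600

E[W²] = (0)²(0.24) + (1)²(0.12) + (2)²(0.28) + (3)²(0.28) + (5)²(0.08) = 5.76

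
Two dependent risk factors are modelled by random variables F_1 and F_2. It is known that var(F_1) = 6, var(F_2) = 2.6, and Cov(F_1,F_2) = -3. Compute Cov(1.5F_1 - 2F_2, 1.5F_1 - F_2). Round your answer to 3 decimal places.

32.200

Cov(1.5F_1 - 2F_2, 1.5F_1 - F_2) = (1.5)(1.5)var(F_1) + (-2)(-1)var(F_2) + [(1.5)(-1) + (-2)(1.5)]Cov(F_1,F_2)
= 2.25·6 + 2·2.6 + -4.5·-3 = 32.2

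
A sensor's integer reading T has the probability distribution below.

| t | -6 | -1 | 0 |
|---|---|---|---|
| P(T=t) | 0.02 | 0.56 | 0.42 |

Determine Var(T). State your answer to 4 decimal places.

0.8176

E[T] = (-6)(0.02) + (-1)(0.56) + (0)(0.42) = -0.68
E[T²] = (-6)²(0.02) + (-1)²(0.56) + (0)²(0.42) = 1.28
Var(T) = E[T²] − (E[T])² = 1.28 − (-0.68)² = 0.8176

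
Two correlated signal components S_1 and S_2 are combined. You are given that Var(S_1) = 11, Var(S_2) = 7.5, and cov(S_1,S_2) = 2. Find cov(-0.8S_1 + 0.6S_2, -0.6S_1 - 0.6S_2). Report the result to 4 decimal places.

2.8200

cov(-0.8S_1 + 0.6S_2, -0.6S_1 - 0.6S_2) = (-0.8)(-0.6)Var(S_1) + (0.6)(-0.6)Var(S_2) + [(-0.8)(-0.6) + (0.6)(-0.6)]cov(S_1,S_2)
= 0.48·11 + -0.36·7.5 + 0.12·2 = 2.82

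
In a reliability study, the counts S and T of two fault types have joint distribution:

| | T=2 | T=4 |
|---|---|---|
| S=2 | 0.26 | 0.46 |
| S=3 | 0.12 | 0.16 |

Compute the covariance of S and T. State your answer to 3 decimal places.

-0.027

E[S] = 2.28,  E[T] = 3.24
E[ST] = 7.36
cov(S,T) = E[ST] − E[S]E[T] = 7.36 − (2.28)(3.24) = -0.0272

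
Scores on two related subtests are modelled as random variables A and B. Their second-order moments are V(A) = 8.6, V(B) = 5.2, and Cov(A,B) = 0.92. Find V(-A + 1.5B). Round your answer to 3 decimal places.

V(-A + 1.5B) = (-1)²·V(A) + (1.5)²·V(B) + 2·(-1)·(1.5)·Cov(A,B)
= 1·8.6 + 2.25·5.2 + -3·0.92 = 17.54

17.540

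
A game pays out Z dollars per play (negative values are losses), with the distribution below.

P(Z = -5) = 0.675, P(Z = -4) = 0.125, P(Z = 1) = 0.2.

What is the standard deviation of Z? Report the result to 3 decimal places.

E[Z] = (-5)(0.675) + (-4)(0.125) + (1)(0.2) = -3.675
E[Z²] = (-5)²(0.675) + (-4)²(0.125) + (1)²(0.2) = 19.075
Var(Z) = E[Z²] − (E[Z])² = 19.075 − (-3.675)² = 5.569375
SD(Z) = √5.569375 ≈ 2.360

2.360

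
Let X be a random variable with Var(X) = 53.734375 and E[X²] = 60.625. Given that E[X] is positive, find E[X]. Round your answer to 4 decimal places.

(E[X])² = E[X²] − Var(X) = 60.625 − 53.734375 = 6.890625
E[X] = √6.890625 = 2.625

2.6250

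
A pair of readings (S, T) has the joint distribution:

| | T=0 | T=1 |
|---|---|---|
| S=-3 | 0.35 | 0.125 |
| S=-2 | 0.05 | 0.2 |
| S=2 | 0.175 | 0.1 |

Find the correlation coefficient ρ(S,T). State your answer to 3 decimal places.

0.009

E[S] = -1.375,  E[T] = 0.425
E[ST] = -0.575
cov(S,T) = E[ST] − E[S]E[T] = -0.575 − (-1.375)(0.425) = 0.009375
var(S) = 4.484375,  var(T) = 0.244375
ρ = 0.009375 / √(4.484375·0.244375) ≈ 0.009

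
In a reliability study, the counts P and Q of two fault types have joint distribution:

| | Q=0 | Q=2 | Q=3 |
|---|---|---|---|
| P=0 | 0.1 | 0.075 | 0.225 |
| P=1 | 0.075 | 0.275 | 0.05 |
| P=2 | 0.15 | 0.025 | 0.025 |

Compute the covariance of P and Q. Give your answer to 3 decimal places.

-0.370

E[P] = 0.8,  E[Q] = 1.65
E[PQ] = 0.95
Cov(P,Q) = E[PQ] − E[P]E[Q] = 0.95 − (0.8)(1.65) = -0.37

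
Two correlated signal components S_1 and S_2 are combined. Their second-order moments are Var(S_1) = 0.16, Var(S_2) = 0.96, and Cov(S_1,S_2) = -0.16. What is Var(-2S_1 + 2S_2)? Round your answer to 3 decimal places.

5.760

Var(-2S_1 + 2S_2) = (-2)²·Var(S_1) + (2)²·Var(S_2) + 2·(-2)·(2)·Cov(S_1,S_2)
= 4·0.16 + 4·0.96 + -8·-0.16 = 5.76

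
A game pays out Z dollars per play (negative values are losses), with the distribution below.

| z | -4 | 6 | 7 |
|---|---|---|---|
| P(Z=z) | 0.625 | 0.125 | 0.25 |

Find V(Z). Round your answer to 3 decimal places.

26.750

E[Z] = (-4)(0.625) + (6)(0.125) + (7)(0.25) = 0
E[Z²] = (-4)²(0.625) + (6)²(0.125) + (7)²(0.25) = 26.75
V(Z) = E[Z²] − (E[Z])² = 26.75 − (0)² = 26.75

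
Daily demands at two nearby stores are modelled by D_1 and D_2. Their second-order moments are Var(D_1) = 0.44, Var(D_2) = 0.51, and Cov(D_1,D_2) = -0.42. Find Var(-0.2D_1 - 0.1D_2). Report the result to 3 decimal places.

0.006

Var(-0.2D_1 - 0.1D_2) = (-0.2)²·Var(D_1) + (-0.1)²·Var(D_2) + 2·(-0.2)·(-0.1)·Cov(D_1,D_2)
= 0.04·0.44 + 0.01·0.51 + 0.04·-0.42 = 0.0059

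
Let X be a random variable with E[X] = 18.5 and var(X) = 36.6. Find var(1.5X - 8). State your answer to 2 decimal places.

var(1.5X - 8) = (1.5)²·var(X) = 2.25·36.6 = 82.35

82.35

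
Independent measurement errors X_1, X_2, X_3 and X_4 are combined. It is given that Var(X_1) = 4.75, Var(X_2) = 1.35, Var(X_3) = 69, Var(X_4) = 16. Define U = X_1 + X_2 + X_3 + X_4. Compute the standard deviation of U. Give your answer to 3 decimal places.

By independence, Var(U) = (1)²Var(X_1) + (1)²Var(X_2) + (1)²Var(X_3) + (1)²Var(X_4)
= (1)²·4.75 + (1)²·1.35 + (1)²·69 + (1)²·16 = 91.1
sd(U) = √91.1 ≈ 9.545

9.545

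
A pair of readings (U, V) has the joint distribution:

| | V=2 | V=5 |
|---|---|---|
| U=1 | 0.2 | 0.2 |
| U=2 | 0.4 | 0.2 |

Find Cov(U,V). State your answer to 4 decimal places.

E[U] = 1.6,  E[V] = 3.2
E[UV] = 5
Cov(U,V) = E[UV] − E[U]E[V] = 5 − (1.6)(3.2) = -0.12

-0.1200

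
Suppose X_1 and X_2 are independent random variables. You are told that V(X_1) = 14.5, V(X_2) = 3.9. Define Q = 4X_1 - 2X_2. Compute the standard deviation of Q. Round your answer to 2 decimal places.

15.74

By independence, V(Q) = (4)²V(X_1) + (-2)²V(X_2)
= (4)²·14.5 + (-2)²·3.9 = 247.6
sd(Q) = √247.6 ≈ 15.74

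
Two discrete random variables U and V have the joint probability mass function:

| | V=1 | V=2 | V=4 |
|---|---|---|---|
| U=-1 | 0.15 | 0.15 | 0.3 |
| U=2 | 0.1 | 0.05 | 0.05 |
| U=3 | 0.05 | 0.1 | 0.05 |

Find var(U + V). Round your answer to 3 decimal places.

3.690

E[U] = 0.4,  E[V] = 2.5,  E[UV] = 0.5
var(U) = 3.2 − (0.4)² = 3.04;  var(V) = 7.9 − (2.5)² = 1.65
cov(U,V) = 0.5 − (0.4)(2.5) = -0.5
var(U + V) = (1)²·3.04 + (1)²·1.65 + 2·(1)·(1)·-0.5 = 3.69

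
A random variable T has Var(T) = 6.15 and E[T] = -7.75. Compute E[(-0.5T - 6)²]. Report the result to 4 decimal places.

E[-0.5T - 6] = -0.5·-7.75 − 6 = -2.125
Var(-0.5T - 6) = (-0.5)²·6.15 = 1.5375
E[(-0.5T - 6)²] = Var((-0.5T - 6)) + (E[(-0.5T - 6)])² = 1.5375 + (-2.125)² = 6.053125

6.0531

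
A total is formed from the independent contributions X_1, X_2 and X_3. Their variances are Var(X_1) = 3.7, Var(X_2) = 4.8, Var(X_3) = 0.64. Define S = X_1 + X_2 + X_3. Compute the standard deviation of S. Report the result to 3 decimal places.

By independence, Var(S) = (1)²Var(X_1) + (1)²Var(X_2) + (1)²Var(X_3)
= (1)²·3.7 + (1)²·4.8 + (1)²·0.64 = 9.14
SD(S) = √9.14 ≈ 3.023

3.023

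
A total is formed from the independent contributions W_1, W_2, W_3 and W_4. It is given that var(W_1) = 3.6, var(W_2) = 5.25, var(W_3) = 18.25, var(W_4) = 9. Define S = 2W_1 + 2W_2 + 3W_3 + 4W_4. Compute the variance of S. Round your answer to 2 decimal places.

By independence, var(S) = (2)²var(W_1) + (2)²var(W_2) + (3)²var(W_3) + (4)²var(W_4)
= (2)²·3.6 + (2)²·5.25 + (3)²·18.25 + (4)²·9 = 343.65

343.65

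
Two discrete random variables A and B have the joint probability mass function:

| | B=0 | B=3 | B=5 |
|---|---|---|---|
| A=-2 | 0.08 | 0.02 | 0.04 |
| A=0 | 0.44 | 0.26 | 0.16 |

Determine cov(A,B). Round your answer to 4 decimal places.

E[A] = -0.28,  E[B] = 1.84
E[AB] = -0.52
cov(A,B) = E[AB] − E[A]E[B] = -0.52 − (-0.28)(1.84) = -0.0048

-0.0048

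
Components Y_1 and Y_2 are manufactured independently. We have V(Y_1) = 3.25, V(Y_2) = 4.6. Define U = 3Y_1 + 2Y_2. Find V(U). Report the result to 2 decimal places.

47.65

By independence, V(U) = (3)²V(Y_1) + (2)²V(Y_2)
= (3)²·3.25 + (2)²·4.6 = 47.65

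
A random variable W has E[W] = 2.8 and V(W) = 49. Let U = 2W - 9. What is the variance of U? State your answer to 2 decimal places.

196.00

V(2W - 9) = (2)²·V(W) = 4·49 = 196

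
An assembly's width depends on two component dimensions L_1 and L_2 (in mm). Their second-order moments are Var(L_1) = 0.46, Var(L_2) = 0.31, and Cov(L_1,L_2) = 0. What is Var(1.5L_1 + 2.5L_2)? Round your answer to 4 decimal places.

2.9725

Var(1.5L_1 + 2.5L_2) = (1.5)²·Var(L_1) + (2.5)²·Var(L_2) + 2·(1.5)·(2.5)·Cov(L_1,L_2)
= 2.25·0.46 + 6.25·0.31 + 7.5·0 = 2.9725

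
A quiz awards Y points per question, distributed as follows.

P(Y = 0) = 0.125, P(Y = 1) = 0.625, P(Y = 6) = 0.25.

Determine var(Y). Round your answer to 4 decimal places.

5.1094

E[Y] = (0)(0.125) + (1)(0.625) + (6)(0.25) = 2.125
E[Y²] = (0)²(0.125) + (1)²(0.625) + (6)²(0.25) = 9.625
var(Y) = E[Y²] − (E[Y])² = 9.625 − (2.125)² = 5.109375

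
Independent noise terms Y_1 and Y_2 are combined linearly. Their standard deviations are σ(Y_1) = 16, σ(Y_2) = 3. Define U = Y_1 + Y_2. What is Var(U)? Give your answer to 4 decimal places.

265.0000

Var(Y_1) = 256, Var(Y_2) = 9
By independence, Var(U) = (1)²Var(Y_1) + (1)²Var(Y_2)
= (1)²·256 + (1)²·9 = 265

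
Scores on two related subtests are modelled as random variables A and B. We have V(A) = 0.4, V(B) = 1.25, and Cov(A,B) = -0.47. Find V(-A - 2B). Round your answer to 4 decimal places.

3.5200

V(-A - 2B) = (-1)²·V(A) + (-2)²·V(B) + 2·(-1)·(-2)·Cov(A,B)
= 1·0.4 + 4·1.25 + 4·-0.47 = 3.52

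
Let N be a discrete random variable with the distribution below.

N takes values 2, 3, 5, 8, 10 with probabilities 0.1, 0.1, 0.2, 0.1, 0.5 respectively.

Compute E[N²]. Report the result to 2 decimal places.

E[N²] = (2)²(0.1) + (3)²(0.1) + (5)²(0.2) + (8)²(0.1) + (10)²(0.5) = 62.7

62.70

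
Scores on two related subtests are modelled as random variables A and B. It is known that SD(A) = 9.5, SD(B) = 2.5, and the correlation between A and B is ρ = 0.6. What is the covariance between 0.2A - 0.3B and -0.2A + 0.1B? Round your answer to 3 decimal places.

-2.658

V(A) = (9.5)² = 90.25;  V(B) = (2.5)² = 6.25
cov(A,B) = ρ·SD(A)·SD(B) = 0.6·9.5·2.5 = 14.25
cov(0.2A - 0.3B, -0.2A + 0.1B) = (0.2)(-0.2)V(A) + (-0.3)(0.1)V(B) + [(0.2)(0.1) + (-0.3)(-0.2)]cov(A,B)
= -0.04·90.25 + -0.03·6.25 + 0.08·14.25 = -2.6575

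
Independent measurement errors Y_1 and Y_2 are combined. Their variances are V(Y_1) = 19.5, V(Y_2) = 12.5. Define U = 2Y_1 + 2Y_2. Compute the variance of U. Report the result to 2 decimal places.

By independence, V(U) = (2)²V(Y_1) + (2)²V(Y_2)
= (2)²·19.5 + (2)²·12.5 = 128

128.00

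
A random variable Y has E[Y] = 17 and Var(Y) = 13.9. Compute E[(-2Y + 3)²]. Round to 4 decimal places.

1016.6000

E[-2Y + 3] = -2·17 + 3 = -31
Var(-2Y + 3) = (-2)²·13.9 = 55.6
E[(-2Y + 3)²] = Var((-2Y + 3)) + (E[(-2Y + 3)])² = 55.6 + (-31)² = 1016.6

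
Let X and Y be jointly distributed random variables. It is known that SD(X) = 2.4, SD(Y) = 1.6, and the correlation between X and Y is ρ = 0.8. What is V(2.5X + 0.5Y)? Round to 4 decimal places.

V(X) = (2.4)² = 5.76;  V(Y) = (1.6)² = 2.56
Cov(X,Y) = ρ·SD(X)·SD(Y) = 0.8·2.4·1.6 = 3.072
V(2.5X + 0.5Y) = (2.5)²·V(X) + (0.5)²·V(Y) + 2·(2.5)·(0.5)·Cov(X,Y)
= 6.25·5.76 + 0.25·2.56 + 2.5·3.072 = 44.32

44.3200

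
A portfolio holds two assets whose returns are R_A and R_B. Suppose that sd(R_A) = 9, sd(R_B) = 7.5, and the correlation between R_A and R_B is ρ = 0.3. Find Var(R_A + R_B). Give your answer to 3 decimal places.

Var(R_A) = (9)² = 81;  Var(R_B) = (7.5)² = 56.25
Cov(R_A,R_B) = ρ·sd(R_A)·sd(R_B) = 0.3·9·7.5 = 20.25
Var(R_A + R_B) = (1)²·Var(R_A) + (1)²·Var(R_B) + 2·(1)·(1)·Cov(R_A,R_B)
= 1·81 + 1·56.25 + 2·20.25 = 177.75

177.750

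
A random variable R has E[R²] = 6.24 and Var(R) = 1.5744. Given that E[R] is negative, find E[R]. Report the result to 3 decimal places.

-2.160

(E[R])² = E[R²] − Var(R) = 6.24 − 1.5744 = 4.6656
E[R] = −√4.6656 = -2.16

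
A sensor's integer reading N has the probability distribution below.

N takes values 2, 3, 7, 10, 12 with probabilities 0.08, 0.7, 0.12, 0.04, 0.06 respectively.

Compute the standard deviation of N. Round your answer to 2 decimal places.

E[N] = (2)(0.08) + (3)(0.7) + (7)(0.12) + (10)(0.04) + (12)(0.06) = 4.22
E[N²] = (2)²(0.08) + (3)²(0.7) + (7)²(0.12) + (10)²(0.04) + (12)²(0.06) = 25.14
V(N) = E[N²] − (E[N])² = 25.14 − (4.22)² = 7.3316
σ(N) = √7.3316 ≈ 2.71

2.71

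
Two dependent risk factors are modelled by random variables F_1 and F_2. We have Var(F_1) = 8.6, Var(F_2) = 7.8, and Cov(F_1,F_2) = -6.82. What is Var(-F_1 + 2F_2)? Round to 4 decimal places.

Var(-F_1 + 2F_2) = (-1)²·Var(F_1) + (2)²·Var(F_2) + 2·(-1)·(2)·Cov(F_1,F_2)
= 1·8.6 + 4·7.8 + -4·-6.82 = 67.08

67.0800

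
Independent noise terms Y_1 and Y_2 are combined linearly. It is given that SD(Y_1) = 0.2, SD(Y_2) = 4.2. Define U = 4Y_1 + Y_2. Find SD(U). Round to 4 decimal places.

4.2755

var(Y_1) = 0.04, var(Y_2) = 17.64
By independence, var(U) = (4)²var(Y_1) + (1)²var(Y_2)
= (4)²·0.04 + (1)²·17.64 = 18.28
SD(U) = √18.28 ≈ 4.2755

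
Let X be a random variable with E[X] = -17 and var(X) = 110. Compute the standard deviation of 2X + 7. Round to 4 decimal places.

var(2X + 7) = (2)²·110 = 440
SD(2X + 7) = √440 ≈ 20.9762

20.9762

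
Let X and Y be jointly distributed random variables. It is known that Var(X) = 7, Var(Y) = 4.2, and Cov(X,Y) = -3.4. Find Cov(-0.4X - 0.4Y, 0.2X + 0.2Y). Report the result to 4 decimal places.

Cov(-0.4X - 0.4Y, 0.2X + 0.2Y) = (-0.4)(0.2)Var(X) + (-0.4)(0.2)Var(Y) + [(-0.4)(0.2) + (-0.4)(0.2)]Cov(X,Y)
= -0.08·7 + -0.08·4.2 + -0.16·-3.4 = -0.352

-0.3520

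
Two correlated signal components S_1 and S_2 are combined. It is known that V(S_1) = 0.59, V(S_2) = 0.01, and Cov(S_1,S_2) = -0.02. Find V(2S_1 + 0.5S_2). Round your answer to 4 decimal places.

V(2S_1 + 0.5S_2) = (2)²·V(S_1) + (0.5)²·V(S_2) + 2·(2)·(0.5)·Cov(S_1,S_2)
= 4·0.59 + 0.25·0.01 + 2·-0.02 = 2.3225

2.3225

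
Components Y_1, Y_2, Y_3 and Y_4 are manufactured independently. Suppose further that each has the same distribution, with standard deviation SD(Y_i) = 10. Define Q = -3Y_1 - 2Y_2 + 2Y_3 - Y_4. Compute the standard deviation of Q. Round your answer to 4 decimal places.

42.4264

var(Y_i) = (10)² = 100
By independence, var(Q) = (-3)²var(Y_1) + (-2)²var(Y_2) + (2)²var(Y_3) + (-1)²var(Y_4)
= (-3)²·100 + (-2)²·100 + (2)²·100 + (-1)²·100 = 1800
SD(Q) = √1800 ≈ 42.4264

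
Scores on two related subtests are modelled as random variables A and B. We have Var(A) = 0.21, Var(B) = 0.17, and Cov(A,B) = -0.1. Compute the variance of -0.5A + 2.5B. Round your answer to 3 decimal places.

1.365

Var(-0.5A + 2.5B) = (-0.5)²·Var(A) + (2.5)²·Var(B) + 2·(-0.5)·(2.5)·Cov(A,B)
= 0.25·0.21 + 6.25·0.17 + -2.5·-0.1 = 1.365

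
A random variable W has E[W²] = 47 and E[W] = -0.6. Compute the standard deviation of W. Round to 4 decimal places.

6.8293

Var(W) = 47 − (-0.6)² = 46.64
SD(W) = √46.64 ≈ 6.8293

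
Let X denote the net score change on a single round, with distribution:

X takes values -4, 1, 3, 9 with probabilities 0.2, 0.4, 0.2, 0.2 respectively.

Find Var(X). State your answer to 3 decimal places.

E[X] = (-4)(0.2) + (1)(0.4) + (3)(0.2) + (9)(0.2) = 2
E[X²] = (-4)²(0.2) + (1)²(0.4) + (3)²(0.2) + (9)²(0.2) = 21.6
Var(X) = E[X²] − (E[X])² = 21.6 − (2)² = 17.6

17.600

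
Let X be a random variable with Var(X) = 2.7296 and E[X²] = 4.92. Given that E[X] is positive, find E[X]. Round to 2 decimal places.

(E[X])² = E[X²] − Var(X) = 4.92 − 2.7296 = 2.1904
E[X] = √2.1904 = 1.48

1.48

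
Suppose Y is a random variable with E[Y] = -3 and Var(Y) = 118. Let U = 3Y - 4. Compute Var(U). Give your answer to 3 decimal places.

1062.000

Var(3Y - 4) = (3)²·Var(Y) = 9·118 = 1062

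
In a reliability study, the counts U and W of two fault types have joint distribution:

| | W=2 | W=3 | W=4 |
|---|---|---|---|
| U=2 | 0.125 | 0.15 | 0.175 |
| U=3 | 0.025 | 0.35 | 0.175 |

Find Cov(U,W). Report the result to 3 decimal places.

E[U] = 2.55,  E[W] = 3.2
E[UW] = 8.2
Cov(U,W) = E[UW] − E[U]E[W] = 8.2 − (2.55)(3.2) = 0.04

0.040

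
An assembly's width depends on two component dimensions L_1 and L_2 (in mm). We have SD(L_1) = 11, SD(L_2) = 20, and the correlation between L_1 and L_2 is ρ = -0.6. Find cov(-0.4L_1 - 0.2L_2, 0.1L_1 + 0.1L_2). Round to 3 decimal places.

-4.920

Var(L_1) = (11)² = 121;  Var(L_2) = (20)² = 400
cov(L_1,L_2) = ρ·SD(L_1)·SD(L_2) = -0.6·11·20 = -132
cov(-0.4L_1 - 0.2L_2, 0.1L_1 + 0.1L_2) = (-0.4)(0.1)Var(L_1) + (-0.2)(0.1)Var(L_2) + [(-0.4)(0.1) + (-0.2)(0.1)]cov(L_1,L_2)
= -0.04·121 + -0.02·400 + -0.06·-132 = -4.92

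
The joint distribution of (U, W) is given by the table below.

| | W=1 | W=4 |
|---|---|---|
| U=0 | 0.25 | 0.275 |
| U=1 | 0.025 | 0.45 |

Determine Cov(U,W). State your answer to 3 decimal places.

0.317

E[U] = 0.475,  E[W] = 3.175
E[UW] = 1.825
Cov(U,W) = E[UW] − E[U]E[W] = 1.825 − (0.475)(3.175) = 0.316875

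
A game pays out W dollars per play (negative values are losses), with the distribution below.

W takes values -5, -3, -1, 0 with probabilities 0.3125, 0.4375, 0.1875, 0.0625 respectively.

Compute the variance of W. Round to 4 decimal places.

2.5586

E[W] = (-5)(0.3125) + (-3)(0.4375) + (-1)(0.1875) + (0)(0.0625) = -3.0625
E[W²] = (-5)²(0.3125) + (-3)²(0.4375) + (-1)²(0.1875) + (0)²(0.0625) = 11.9375
V(W) = E[W²] − (E[W])² = 11.9375 − (-3.0625)² = 2.55859375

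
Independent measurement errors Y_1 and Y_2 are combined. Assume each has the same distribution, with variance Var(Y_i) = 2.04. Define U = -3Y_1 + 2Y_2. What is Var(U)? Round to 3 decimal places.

26.520

By independence, Var(U) = (-3)²Var(Y_1) + (2)²Var(Y_2)
= (-3)²·2.04 + (2)²·2.04 = 26.52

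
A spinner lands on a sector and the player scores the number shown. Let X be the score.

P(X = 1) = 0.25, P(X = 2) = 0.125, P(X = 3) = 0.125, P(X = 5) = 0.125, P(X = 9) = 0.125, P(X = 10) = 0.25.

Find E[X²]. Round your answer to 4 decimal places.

E[X²] = (1)²(0.25) + (2)²(0.125) + (3)²(0.125) + (5)²(0.125) + (9)²(0.125) + (10)²(0.25) = 40.125

40.1250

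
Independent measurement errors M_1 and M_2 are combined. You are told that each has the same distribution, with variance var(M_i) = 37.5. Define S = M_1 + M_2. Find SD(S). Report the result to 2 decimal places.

By independence, var(S) = (1)²var(M_1) + (1)²var(M_2)
= (1)²·37.5 + (1)²·37.5 = 75
SD(S) = √75 ≈ 8.66

8.66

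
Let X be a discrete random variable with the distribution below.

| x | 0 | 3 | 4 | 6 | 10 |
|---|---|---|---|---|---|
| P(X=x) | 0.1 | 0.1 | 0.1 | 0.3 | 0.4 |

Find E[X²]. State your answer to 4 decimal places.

E[X²] = (0)²(0.1) + (3)²(0.1) + (4)²(0.1) + (6)²(0.3) + (10)²(0.4) = 53.3

53.3000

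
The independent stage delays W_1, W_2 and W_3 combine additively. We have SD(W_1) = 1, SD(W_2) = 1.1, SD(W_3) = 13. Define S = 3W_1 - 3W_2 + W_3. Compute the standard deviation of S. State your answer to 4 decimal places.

13.7437

Var(W_1) = 1, Var(W_2) = 1.21, Var(W_3) = 169
By independence, Var(S) = (3)²Var(W_1) + (-3)²Var(W_2) + (1)²Var(W_3)
= (3)²·1 + (-3)²·1.21 + (1)²·169 = 188.89
SD(S) = √188.89 ≈ 13.7437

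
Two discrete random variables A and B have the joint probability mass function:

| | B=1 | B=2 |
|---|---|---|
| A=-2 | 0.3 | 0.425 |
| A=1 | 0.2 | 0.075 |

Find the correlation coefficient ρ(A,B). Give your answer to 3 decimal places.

E[A] = -1.175,  E[B] = 1.5
E[AB] = -1.95
cov(A,B) = E[AB] − E[A]E[B] = -1.95 − (-1.175)(1.5) = -0.1875
Var(A) = 1.794375,  Var(B) = 0.25
ρ = -0.1875 / √(1.794375·0.25) ≈ -0.280

-0.280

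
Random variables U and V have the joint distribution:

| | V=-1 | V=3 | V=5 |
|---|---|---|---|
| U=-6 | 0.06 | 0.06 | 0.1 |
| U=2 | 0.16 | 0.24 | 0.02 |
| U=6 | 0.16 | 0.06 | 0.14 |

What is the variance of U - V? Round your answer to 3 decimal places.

28.738

E[U] = 1.68,  E[V] = 2,  E[UV] = 1.92
Var(U) = 22.56 − (1.68)² = 19.7376;  Var(V) = 10.12 − (2)² = 6.12
Cov(U,V) = 1.92 − (1.68)(2) = -1.44
Var(U - V) = (1)²·19.7376 + (-1)²·6.12 + 2·(1)·(-1)·-1.44 = 28.7376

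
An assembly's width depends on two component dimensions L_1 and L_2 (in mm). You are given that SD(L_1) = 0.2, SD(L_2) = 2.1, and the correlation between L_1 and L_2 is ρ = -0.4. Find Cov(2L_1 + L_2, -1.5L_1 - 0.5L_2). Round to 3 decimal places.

Var(L_1) = (0.2)² = 0.04;  Var(L_2) = (2.1)² = 4.41
Cov(L_1,L_2) = ρ·SD(L_1)·SD(L_2) = -0.4·0.2·2.1 = -0.168
Cov(2L_1 + L_2, -1.5L_1 - 0.5L_2) = (2)(-1.5)Var(L_1) + (1)(-0.5)Var(L_2) + [(2)(-0.5) + (1)(-1.5)]Cov(L_1,L_2)
= -3·0.04 + -0.5·4.41 + -2.5·-0.168 = -1.905

-1.905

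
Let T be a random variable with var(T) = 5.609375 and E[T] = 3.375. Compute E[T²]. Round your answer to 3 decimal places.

17.000

E[T²] = var(T) + (E[T])² = 5.609375 + (3.375)² = 17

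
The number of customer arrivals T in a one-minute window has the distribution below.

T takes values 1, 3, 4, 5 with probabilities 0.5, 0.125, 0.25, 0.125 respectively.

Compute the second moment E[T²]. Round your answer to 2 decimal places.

E[T²] = (1)²(0.5) + (3)²(0.125) + (4)²(0.25) + (5)²(0.125) = 8.75

8.75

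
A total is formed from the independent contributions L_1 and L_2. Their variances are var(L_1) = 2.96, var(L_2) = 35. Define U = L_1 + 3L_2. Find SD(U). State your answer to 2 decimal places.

17.83

By independence, var(U) = (1)²var(L_1) + (3)²var(L_2)
= (1)²·2.96 + (3)²·35 = 317.96
SD(U) = √317.96 ≈ 17.83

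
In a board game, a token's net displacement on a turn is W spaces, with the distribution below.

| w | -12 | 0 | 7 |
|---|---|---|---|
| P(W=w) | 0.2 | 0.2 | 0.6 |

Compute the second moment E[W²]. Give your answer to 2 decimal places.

E[W²] = (-12)²(0.2) + (0)²(0.2) + (7)²(0.6) = 58.2

58.20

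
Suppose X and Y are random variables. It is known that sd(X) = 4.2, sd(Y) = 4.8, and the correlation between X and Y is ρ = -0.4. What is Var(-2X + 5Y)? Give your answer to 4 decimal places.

807.8400

Var(X) = (4.2)² = 17.64;  Var(Y) = (4.8)² = 23.04
Cov(X,Y) = ρ·sd(X)·sd(Y) = -0.4·4.2·4.8 = -8.064
Var(-2X + 5Y) = (-2)²·Var(X) + (5)²·Var(Y) + 2·(-2)·(5)·Cov(X,Y)
= 4·17.64 + 25·23.04 + -20·-8.064 = 807.84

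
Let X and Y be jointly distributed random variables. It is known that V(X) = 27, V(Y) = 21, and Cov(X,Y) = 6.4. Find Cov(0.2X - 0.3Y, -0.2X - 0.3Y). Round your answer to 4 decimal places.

Cov(0.2X - 0.3Y, -0.2X - 0.3Y) = (0.2)(-0.2)V(X) + (-0.3)(-0.3)V(Y) + [(0.2)(-0.3) + (-0.3)(-0.2)]Cov(X,Y)
= -0.04·27 + 0.09·21 + 0·6.4 = 0.81

0.8100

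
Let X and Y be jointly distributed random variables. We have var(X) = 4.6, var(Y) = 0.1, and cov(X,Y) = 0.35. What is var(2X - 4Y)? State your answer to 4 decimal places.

14.4000

var(2X - 4Y) = (2)²·var(X) + (-4)²·var(Y) + 2·(2)·(-4)·cov(X,Y)
= 4·4.6 + 16·0.1 + -16·0.35 = 14.4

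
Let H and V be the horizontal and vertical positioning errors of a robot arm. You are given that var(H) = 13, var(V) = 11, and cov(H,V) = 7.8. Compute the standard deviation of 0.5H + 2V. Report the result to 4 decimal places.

7.9278

var(0.5H + 2V) = (0.5)²·var(H) + (2)²·var(V) + 2·(0.5)·(2)·cov(H,V)
= 0.25·13 + 4·11 + 2·7.8 = 62.85
sd(0.5H + 2V) = √62.85 ≈ 7.9278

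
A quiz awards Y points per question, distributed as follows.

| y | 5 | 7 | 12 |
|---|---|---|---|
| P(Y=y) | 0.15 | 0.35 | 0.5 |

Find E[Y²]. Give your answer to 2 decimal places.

E[Y²] = (5)²(0.15) + (7)²(0.35) + (12)²(0.5) = 92.9

92.90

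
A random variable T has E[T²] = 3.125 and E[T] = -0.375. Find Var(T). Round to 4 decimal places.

Var(T) = 3.125 − (-0.375)² = 2.984375

2.9844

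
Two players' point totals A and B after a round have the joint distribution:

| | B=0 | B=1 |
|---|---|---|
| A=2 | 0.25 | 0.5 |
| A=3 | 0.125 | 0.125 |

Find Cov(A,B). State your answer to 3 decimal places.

E[A] = 2.25,  E[B] = 0.625
E[AB] = 1.375
Cov(A,B) = E[AB] − E[A]E[B] = 1.375 − (2.25)(0.625) = -0.03125

-0.031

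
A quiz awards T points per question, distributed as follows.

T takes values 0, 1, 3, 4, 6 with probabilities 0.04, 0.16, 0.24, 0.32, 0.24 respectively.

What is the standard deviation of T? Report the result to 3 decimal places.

1.766

E[T] = (0)(0.04) + (1)(0.16) + (3)(0.24) + (4)(0.32) + (6)(0.24) = 3.6
E[T²] = (0)²(0.04) + (1)²(0.16) + (3)²(0.24) + (4)²(0.32) + (6)²(0.24) = 16.08
var(T) = E[T²] − (E[T])² = 16.08 − (3.6)² = 3.12
sd(T) = √3.12 ≈ 1.766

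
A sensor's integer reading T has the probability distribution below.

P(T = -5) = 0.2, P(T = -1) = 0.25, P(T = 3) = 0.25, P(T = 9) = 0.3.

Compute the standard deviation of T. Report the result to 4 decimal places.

5.1923

E[T] = (-5)(0.2) + (-1)(0.25) + (3)(0.25) + (9)(0.3) = 2.2
E[T²] = (-5)²(0.2) + (-1)²(0.25) + (3)²(0.25) + (9)²(0.3) = 31.8
Var(T) = E[T²] − (E[T])² = 31.8 − (2.2)² = 26.96
SD(T) = √26.96 ≈ 5.1923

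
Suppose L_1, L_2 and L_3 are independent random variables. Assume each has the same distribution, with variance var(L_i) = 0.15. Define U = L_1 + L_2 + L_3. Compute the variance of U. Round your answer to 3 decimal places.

0.450

By independence, var(U) = (1)²var(L_1) + (1)²var(L_2) + (1)²var(L_3)
= (1)²·0.15 + (1)²·0.15 + (1)²·0.15 = 0.45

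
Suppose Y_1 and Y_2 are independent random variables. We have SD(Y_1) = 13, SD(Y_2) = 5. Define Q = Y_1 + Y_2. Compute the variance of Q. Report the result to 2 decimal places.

194.00

Var(Y_1) = 169, Var(Y_2) = 25
By independence, Var(Q) = (1)²Var(Y_1) + (1)²Var(Y_2)
= (1)²·169 + (1)²·25 = 194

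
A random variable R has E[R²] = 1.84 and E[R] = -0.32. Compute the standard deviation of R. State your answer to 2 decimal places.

1.32

Var(R) = 1.84 − (-0.32)² = 1.7376
SD(R) = √1.7376 ≈ 1.32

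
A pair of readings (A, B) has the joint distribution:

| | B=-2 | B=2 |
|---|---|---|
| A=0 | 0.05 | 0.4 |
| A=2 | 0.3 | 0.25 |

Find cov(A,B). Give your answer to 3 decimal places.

-0.860

E[A] = 1.1,  E[B] = 0.6
E[AB] = -0.2
cov(A,B) = E[AB] − E[A]E[B] = -0.2 − (1.1)(0.6) = -0.86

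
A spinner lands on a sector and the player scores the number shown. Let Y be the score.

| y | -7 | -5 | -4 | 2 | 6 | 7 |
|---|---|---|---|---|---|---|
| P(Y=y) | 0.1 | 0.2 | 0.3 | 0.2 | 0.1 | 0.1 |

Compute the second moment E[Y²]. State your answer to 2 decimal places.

E[Y²] = (-7)²(0.1) + (-5)²(0.2) + (-4)²(0.3) + (2)²(0.2) + (6)²(0.1) + (7)²(0.1) = 24

24.00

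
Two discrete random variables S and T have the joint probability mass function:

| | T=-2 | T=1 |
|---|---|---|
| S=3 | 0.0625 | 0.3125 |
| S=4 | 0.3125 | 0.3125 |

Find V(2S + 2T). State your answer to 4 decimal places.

7.5000

E[S] = 3.625,  E[T] = -0.125,  E[ST] = -0.6875
V(S) = 13.375 − (3.625)² = 0.234375;  V(T) = 2.125 − (-0.125)² = 2.109375
Cov(S,T) = -0.6875 − (3.625)(-0.125) = -0.234375
V(2S + 2T) = (2)²·0.234375 + (2)²·2.109375 + 2·(2)·(2)·-0.234375 = 7.5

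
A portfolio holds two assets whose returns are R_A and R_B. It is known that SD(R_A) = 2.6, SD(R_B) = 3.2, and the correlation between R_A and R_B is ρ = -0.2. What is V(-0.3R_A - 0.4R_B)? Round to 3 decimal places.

1.847

V(R_A) = (2.6)² = 6.76;  V(R_B) = (3.2)² = 10.24
Cov(R_A,R_B) = ρ·SD(R_A)·SD(R_B) = -0.2·2.6·3.2 = -1.664
V(-0.3R_A - 0.4R_B) = (-0.3)²·V(R_A) + (-0.4)²·V(R_B) + 2·(-0.3)·(-0.4)·Cov(R_A,R_B)
= 0.09·6.76 + 0.16·10.24 + 0.24·-1.664 = 1.84744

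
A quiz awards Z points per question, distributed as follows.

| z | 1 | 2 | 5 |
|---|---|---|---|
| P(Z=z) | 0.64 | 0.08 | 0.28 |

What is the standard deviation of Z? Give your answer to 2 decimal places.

1.77

E[Z] = (1)(0.64) + (2)(0.08) + (5)(0.28) = 2.2
E[Z²] = (1)²(0.64) + (2)²(0.08) + (5)²(0.28) = 7.96
V(Z) = E[Z²] − (E[Z])² = 7.96 − (2.2)² = 3.12
SD(Z) = √3.12 ≈ 1.77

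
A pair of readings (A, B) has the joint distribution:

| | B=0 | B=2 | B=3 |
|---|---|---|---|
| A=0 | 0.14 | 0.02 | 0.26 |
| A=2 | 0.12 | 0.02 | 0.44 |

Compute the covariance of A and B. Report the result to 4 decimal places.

0.1912

E[A] = 1.16,  E[B] = 2.18
E[AB] = 2.72
Cov(A,B) = E[AB] − E[A]E[B] = 2.72 − (1.16)(2.18) = 0.1912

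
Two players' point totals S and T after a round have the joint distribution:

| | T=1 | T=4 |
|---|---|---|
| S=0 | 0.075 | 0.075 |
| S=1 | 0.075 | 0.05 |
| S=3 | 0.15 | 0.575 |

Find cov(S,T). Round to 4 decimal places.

E[S] = 2.3,  E[T] = 3.1
E[ST] = 7.625
cov(S,T) = E[ST] − E[S]E[T] = 7.625 − (2.3)(3.1) = 0.495

0.4950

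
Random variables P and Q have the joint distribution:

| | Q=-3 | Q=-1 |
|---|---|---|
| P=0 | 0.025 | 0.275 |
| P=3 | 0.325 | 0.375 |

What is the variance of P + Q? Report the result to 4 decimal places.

E[P] = 2.1,  E[Q] = -1.7,  E[PQ] = -4.05
var(P) = 6.3 − (2.1)² = 1.89;  var(Q) = 3.8 − (-1.7)² = 0.91
Cov(P,Q) = -4.05 − (2.1)(-1.7) = -0.48
var(P + Q) = (1)²·1.89 + (1)²·0.91 + 2·(1)·(1)·-0.48 = 1.84

1.8400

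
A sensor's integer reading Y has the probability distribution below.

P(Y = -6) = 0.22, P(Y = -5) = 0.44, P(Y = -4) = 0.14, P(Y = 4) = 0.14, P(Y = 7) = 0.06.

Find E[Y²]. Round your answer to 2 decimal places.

E[Y²] = (-6)²(0.22) + (-5)²(0.44) + (-4)²(0.14) + (4)²(0.14) + (7)²(0.06) = 26.34

26.34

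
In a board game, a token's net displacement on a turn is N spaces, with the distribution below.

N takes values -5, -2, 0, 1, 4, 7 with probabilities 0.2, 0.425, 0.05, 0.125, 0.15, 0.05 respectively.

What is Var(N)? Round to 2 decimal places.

E[N] = (-5)(0.2) + (-2)(0.425) + (0)(0.05) + (1)(0.125) + (4)(0.15) + (7)(0.05) = -0.775
E[N²] = (-5)²(0.2) + (-2)²(0.425) + (0)²(0.05) + (1)²(0.125) + (4)²(0.15) + (7)²(0.05) = 11.675
Var(N) = E[N²] − (E[N])² = 11.675 − (-0.775)² = 11.074375

11.07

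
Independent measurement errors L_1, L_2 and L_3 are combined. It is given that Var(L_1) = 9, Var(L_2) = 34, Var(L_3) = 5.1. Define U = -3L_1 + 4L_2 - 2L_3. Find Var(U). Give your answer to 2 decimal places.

645.40

By independence, Var(U) = (-3)²Var(L_1) + (4)²Var(L_2) + (-2)²Var(L_3)
= (-3)²·9 + (4)²·34 + (-2)²·5.1 = 645.4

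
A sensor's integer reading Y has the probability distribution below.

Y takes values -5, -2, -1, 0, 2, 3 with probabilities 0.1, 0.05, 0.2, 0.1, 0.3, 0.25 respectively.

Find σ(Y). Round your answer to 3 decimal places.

2.459

E[Y] = (-5)(0.1) + (-2)(0.05) + (-1)(0.2) + (0)(0.1) + (2)(0.3) + (3)(0.25) = 0.55
E[Y²] = (-5)²(0.1) + (-2)²(0.05) + (-1)²(0.2) + (0)²(0.1) + (2)²(0.3) + (3)²(0.25) = 6.35
Var(Y) = E[Y²] − (E[Y])² = 6.35 − (0.55)² = 6.0475
σ(Y) = √6.0475 ≈ 2.459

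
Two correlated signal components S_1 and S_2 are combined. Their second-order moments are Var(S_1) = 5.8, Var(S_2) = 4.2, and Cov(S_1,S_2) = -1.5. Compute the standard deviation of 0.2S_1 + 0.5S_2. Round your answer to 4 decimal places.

Var(0.2S_1 + 0.5S_2) = (0.2)²·Var(S_1) + (0.5)²·Var(S_2) + 2·(0.2)·(0.5)·Cov(S_1,S_2)
= 0.04·5.8 + 0.25·4.2 + 0.2·-1.5 = 0.982
sd(0.2S_1 + 0.5S_2) = √0.982 ≈ 0.9910

0.9910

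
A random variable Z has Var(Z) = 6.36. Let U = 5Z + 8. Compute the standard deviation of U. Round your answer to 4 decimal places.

12.6095

Var(5Z + 8) = (5)²·6.36 = 159
SD(U) = √159 ≈ 12.6095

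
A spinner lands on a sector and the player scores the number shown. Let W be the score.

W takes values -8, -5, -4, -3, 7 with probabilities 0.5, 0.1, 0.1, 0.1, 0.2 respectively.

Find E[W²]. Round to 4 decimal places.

46.8000

E[W²] = (-8)²(0.5) + (-5)²(0.1) + (-4)²(0.1) + (-3)²(0.1) + (7)²(0.2) = 46.8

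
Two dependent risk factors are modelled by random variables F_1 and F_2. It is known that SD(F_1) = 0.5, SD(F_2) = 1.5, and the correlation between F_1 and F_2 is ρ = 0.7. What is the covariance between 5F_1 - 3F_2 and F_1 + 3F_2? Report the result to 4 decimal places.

-12.7000

V(F_1) = (0.5)² = 0.25;  V(F_2) = (1.5)² = 2.25
cov(F_1,F_2) = ρ·SD(F_1)·SD(F_2) = 0.7·0.5·1.5 = 0.525
cov(5F_1 - 3F_2, F_1 + 3F_2) = (5)(1)V(F_1) + (-3)(3)V(F_2) + [(5)(3) + (-3)(1)]cov(F_1,F_2)
= 5·0.25 + -9·2.25 + 12·0.525 = -12.7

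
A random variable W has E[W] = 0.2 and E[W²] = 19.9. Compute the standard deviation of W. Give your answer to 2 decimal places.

4.46

V(W) = 19.9 − (0.2)² = 19.86
SD(W) = √19.86 ≈ 4.46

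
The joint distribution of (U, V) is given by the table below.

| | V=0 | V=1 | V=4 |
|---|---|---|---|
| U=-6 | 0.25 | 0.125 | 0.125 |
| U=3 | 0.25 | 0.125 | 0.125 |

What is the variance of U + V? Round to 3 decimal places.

E[U] = -1.5,  E[V] = 1.25,  E[UV] = -1.875
Var(U) = 22.5 − (-1.5)² = 20.25;  Var(V) = 4.25 − (1.25)² = 2.6875
cov(U,V) = -1.875 − (-1.5)(1.25) = 0
Var(U + V) = (1)²·20.25 + (1)²·2.6875 + 2·(1)·(1)·0 = 22.9375

22.938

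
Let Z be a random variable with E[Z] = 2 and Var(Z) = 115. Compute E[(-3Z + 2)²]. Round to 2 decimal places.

E[-3Z + 2] = -3·2 + 2 = -4
Var(-3Z + 2) = (-3)²·115 = 1035
E[(-3Z + 2)²] = Var((-3Z + 2)) + (E[(-3Z + 2)])² = 1035 + (-4)² = 1051

1051.00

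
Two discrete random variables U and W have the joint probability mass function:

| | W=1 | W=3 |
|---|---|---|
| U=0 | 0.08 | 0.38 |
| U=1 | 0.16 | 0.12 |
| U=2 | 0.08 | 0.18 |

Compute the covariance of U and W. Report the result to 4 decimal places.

-0.1280

E[U] = 0.8,  E[W] = 2.36
E[UW] = 1.76
Cov(U,W) = E[UW] − E[U]E[W] = 1.76 − (0.8)(2.36) = -0.128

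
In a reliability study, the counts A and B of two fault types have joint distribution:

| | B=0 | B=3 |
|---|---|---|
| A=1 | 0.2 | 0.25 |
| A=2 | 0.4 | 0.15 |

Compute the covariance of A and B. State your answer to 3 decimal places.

-0.210

E[A] = 1.55,  E[B] = 1.2
E[AB] = 1.65
cov(A,B) = E[AB] − E[A]E[B] = 1.65 − (1.55)(1.2) = -0.21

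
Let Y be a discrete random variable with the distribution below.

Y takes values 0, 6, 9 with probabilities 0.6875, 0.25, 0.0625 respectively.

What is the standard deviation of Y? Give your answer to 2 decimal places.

E[Y] = (0)(0.6875) + (6)(0.25) + (9)(0.0625) = 2.0625
E[Y²] = (0)²(0.6875) + (6)²(0.25) + (9)²(0.0625) = 14.0625
Var(Y) = E[Y²] − (E[Y])² = 14.0625 − (2.0625)² = 9.80859375
SD(Y) = √9.80859375 ≈ 3.13

3.13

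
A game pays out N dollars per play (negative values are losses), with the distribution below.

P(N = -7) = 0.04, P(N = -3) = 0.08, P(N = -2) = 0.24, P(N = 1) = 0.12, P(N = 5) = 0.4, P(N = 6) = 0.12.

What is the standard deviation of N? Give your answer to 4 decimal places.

3.8333

E[N] = (-7)(0.04) + (-3)(0.08) + (-2)(0.24) + (1)(0.12) + (5)(0.4) + (6)(0.12) = 1.84
E[N²] = (-7)²(0.04) + (-3)²(0.08) + (-2)²(0.24) + (1)²(0.12) + (5)²(0.4) + (6)²(0.12) = 18.08
Var(N) = E[N²] − (E[N])² = 18.08 − (1.84)² = 14.6944
sd(N) = √14.6944 ≈ 3.8333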